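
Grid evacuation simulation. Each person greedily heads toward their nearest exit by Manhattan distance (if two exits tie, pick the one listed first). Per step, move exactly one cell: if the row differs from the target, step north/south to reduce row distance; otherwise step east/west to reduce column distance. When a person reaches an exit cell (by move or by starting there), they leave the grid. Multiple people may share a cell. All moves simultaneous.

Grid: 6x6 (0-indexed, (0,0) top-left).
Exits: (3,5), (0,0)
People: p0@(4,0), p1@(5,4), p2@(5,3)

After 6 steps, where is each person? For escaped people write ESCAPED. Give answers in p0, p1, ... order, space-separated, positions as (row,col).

Step 1: p0:(4,0)->(3,0) | p1:(5,4)->(4,4) | p2:(5,3)->(4,3)
Step 2: p0:(3,0)->(2,0) | p1:(4,4)->(3,4) | p2:(4,3)->(3,3)
Step 3: p0:(2,0)->(1,0) | p1:(3,4)->(3,5)->EXIT | p2:(3,3)->(3,4)
Step 4: p0:(1,0)->(0,0)->EXIT | p1:escaped | p2:(3,4)->(3,5)->EXIT

ESCAPED ESCAPED ESCAPED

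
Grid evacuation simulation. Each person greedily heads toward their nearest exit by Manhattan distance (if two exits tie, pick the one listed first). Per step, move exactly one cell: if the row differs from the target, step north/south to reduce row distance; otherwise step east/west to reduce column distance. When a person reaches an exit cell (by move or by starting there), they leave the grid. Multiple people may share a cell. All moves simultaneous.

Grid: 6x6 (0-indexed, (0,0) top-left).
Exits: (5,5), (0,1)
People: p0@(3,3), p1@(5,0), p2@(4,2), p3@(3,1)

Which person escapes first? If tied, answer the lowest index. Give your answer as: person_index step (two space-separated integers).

Step 1: p0:(3,3)->(4,3) | p1:(5,0)->(5,1) | p2:(4,2)->(5,2) | p3:(3,1)->(2,1)
Step 2: p0:(4,3)->(5,3) | p1:(5,1)->(5,2) | p2:(5,2)->(5,3) | p3:(2,1)->(1,1)
Step 3: p0:(5,3)->(5,4) | p1:(5,2)->(5,3) | p2:(5,3)->(5,4) | p3:(1,1)->(0,1)->EXIT
Step 4: p0:(5,4)->(5,5)->EXIT | p1:(5,3)->(5,4) | p2:(5,4)->(5,5)->EXIT | p3:escaped
Step 5: p0:escaped | p1:(5,4)->(5,5)->EXIT | p2:escaped | p3:escaped
Exit steps: [4, 5, 4, 3]
First to escape: p3 at step 3

Answer: 3 3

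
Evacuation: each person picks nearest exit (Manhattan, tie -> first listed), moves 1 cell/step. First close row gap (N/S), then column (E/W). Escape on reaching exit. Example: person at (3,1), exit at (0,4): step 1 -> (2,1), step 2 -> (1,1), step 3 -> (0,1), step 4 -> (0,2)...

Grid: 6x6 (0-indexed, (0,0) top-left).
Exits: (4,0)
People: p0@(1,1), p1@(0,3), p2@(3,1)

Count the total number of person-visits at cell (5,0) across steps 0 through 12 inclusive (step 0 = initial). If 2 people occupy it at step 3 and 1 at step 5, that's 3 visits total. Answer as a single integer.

Answer: 0

Derivation:
Step 0: p0@(1,1) p1@(0,3) p2@(3,1) -> at (5,0): 0 [-], cum=0
Step 1: p0@(2,1) p1@(1,3) p2@(4,1) -> at (5,0): 0 [-], cum=0
Step 2: p0@(3,1) p1@(2,3) p2@ESC -> at (5,0): 0 [-], cum=0
Step 3: p0@(4,1) p1@(3,3) p2@ESC -> at (5,0): 0 [-], cum=0
Step 4: p0@ESC p1@(4,3) p2@ESC -> at (5,0): 0 [-], cum=0
Step 5: p0@ESC p1@(4,2) p2@ESC -> at (5,0): 0 [-], cum=0
Step 6: p0@ESC p1@(4,1) p2@ESC -> at (5,0): 0 [-], cum=0
Step 7: p0@ESC p1@ESC p2@ESC -> at (5,0): 0 [-], cum=0
Total visits = 0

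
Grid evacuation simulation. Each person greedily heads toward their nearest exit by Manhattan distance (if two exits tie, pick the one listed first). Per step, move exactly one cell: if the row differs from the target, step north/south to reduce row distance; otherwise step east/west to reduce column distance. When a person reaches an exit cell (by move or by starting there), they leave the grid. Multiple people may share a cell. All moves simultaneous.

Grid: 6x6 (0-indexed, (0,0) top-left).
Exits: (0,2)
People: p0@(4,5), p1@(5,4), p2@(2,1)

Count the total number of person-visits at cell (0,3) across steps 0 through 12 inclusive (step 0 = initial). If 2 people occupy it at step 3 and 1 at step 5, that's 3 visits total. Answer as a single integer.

Answer: 2

Derivation:
Step 0: p0@(4,5) p1@(5,4) p2@(2,1) -> at (0,3): 0 [-], cum=0
Step 1: p0@(3,5) p1@(4,4) p2@(1,1) -> at (0,3): 0 [-], cum=0
Step 2: p0@(2,5) p1@(3,4) p2@(0,1) -> at (0,3): 0 [-], cum=0
Step 3: p0@(1,5) p1@(2,4) p2@ESC -> at (0,3): 0 [-], cum=0
Step 4: p0@(0,5) p1@(1,4) p2@ESC -> at (0,3): 0 [-], cum=0
Step 5: p0@(0,4) p1@(0,4) p2@ESC -> at (0,3): 0 [-], cum=0
Step 6: p0@(0,3) p1@(0,3) p2@ESC -> at (0,3): 2 [p0,p1], cum=2
Step 7: p0@ESC p1@ESC p2@ESC -> at (0,3): 0 [-], cum=2
Total visits = 2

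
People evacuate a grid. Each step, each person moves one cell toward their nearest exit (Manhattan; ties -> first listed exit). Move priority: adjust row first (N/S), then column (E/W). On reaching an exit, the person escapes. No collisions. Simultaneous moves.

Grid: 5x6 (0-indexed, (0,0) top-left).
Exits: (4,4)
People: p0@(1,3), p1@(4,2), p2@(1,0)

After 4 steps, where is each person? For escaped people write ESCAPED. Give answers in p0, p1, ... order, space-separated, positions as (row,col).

Step 1: p0:(1,3)->(2,3) | p1:(4,2)->(4,3) | p2:(1,0)->(2,0)
Step 2: p0:(2,3)->(3,3) | p1:(4,3)->(4,4)->EXIT | p2:(2,0)->(3,0)
Step 3: p0:(3,3)->(4,3) | p1:escaped | p2:(3,0)->(4,0)
Step 4: p0:(4,3)->(4,4)->EXIT | p1:escaped | p2:(4,0)->(4,1)

ESCAPED ESCAPED (4,1)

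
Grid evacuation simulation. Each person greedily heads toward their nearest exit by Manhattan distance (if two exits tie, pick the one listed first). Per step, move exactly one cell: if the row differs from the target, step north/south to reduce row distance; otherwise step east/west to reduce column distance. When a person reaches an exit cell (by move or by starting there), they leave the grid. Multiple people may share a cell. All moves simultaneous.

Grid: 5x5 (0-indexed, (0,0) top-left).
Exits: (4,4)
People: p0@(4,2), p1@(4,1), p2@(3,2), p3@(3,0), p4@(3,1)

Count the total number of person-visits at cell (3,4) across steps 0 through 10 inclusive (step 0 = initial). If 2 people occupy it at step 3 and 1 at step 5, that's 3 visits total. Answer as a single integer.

Step 0: p0@(4,2) p1@(4,1) p2@(3,2) p3@(3,0) p4@(3,1) -> at (3,4): 0 [-], cum=0
Step 1: p0@(4,3) p1@(4,2) p2@(4,2) p3@(4,0) p4@(4,1) -> at (3,4): 0 [-], cum=0
Step 2: p0@ESC p1@(4,3) p2@(4,3) p3@(4,1) p4@(4,2) -> at (3,4): 0 [-], cum=0
Step 3: p0@ESC p1@ESC p2@ESC p3@(4,2) p4@(4,3) -> at (3,4): 0 [-], cum=0
Step 4: p0@ESC p1@ESC p2@ESC p3@(4,3) p4@ESC -> at (3,4): 0 [-], cum=0
Step 5: p0@ESC p1@ESC p2@ESC p3@ESC p4@ESC -> at (3,4): 0 [-], cum=0
Total visits = 0

Answer: 0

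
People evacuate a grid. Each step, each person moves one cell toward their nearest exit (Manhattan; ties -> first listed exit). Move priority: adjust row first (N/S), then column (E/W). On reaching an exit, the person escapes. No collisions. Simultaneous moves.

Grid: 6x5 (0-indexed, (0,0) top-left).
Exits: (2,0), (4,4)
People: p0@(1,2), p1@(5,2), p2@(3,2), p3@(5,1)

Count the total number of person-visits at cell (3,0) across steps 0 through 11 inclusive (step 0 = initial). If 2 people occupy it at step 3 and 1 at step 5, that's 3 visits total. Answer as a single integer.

Step 0: p0@(1,2) p1@(5,2) p2@(3,2) p3@(5,1) -> at (3,0): 0 [-], cum=0
Step 1: p0@(2,2) p1@(4,2) p2@(2,2) p3@(4,1) -> at (3,0): 0 [-], cum=0
Step 2: p0@(2,1) p1@(4,3) p2@(2,1) p3@(3,1) -> at (3,0): 0 [-], cum=0
Step 3: p0@ESC p1@ESC p2@ESC p3@(2,1) -> at (3,0): 0 [-], cum=0
Step 4: p0@ESC p1@ESC p2@ESC p3@ESC -> at (3,0): 0 [-], cum=0
Total visits = 0

Answer: 0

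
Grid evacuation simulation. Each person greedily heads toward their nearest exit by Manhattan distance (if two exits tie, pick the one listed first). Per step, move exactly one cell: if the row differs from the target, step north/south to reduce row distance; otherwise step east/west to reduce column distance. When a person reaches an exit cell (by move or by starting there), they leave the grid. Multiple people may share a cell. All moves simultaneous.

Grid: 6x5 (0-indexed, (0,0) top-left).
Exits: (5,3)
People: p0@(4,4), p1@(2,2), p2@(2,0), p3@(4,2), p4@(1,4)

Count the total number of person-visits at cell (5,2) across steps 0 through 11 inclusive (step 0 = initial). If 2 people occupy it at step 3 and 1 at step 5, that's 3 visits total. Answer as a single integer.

Step 0: p0@(4,4) p1@(2,2) p2@(2,0) p3@(4,2) p4@(1,4) -> at (5,2): 0 [-], cum=0
Step 1: p0@(5,4) p1@(3,2) p2@(3,0) p3@(5,2) p4@(2,4) -> at (5,2): 1 [p3], cum=1
Step 2: p0@ESC p1@(4,2) p2@(4,0) p3@ESC p4@(3,4) -> at (5,2): 0 [-], cum=1
Step 3: p0@ESC p1@(5,2) p2@(5,0) p3@ESC p4@(4,4) -> at (5,2): 1 [p1], cum=2
Step 4: p0@ESC p1@ESC p2@(5,1) p3@ESC p4@(5,4) -> at (5,2): 0 [-], cum=2
Step 5: p0@ESC p1@ESC p2@(5,2) p3@ESC p4@ESC -> at (5,2): 1 [p2], cum=3
Step 6: p0@ESC p1@ESC p2@ESC p3@ESC p4@ESC -> at (5,2): 0 [-], cum=3
Total visits = 3

Answer: 3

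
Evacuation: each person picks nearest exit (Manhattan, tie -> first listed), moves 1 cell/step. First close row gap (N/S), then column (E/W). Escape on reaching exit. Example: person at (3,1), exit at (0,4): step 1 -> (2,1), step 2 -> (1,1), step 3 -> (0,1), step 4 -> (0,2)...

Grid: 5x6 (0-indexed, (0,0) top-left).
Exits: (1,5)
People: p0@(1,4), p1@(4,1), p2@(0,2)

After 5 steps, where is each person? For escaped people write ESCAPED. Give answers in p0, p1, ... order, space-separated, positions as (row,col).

Step 1: p0:(1,4)->(1,5)->EXIT | p1:(4,1)->(3,1) | p2:(0,2)->(1,2)
Step 2: p0:escaped | p1:(3,1)->(2,1) | p2:(1,2)->(1,3)
Step 3: p0:escaped | p1:(2,1)->(1,1) | p2:(1,3)->(1,4)
Step 4: p0:escaped | p1:(1,1)->(1,2) | p2:(1,4)->(1,5)->EXIT
Step 5: p0:escaped | p1:(1,2)->(1,3) | p2:escaped

ESCAPED (1,3) ESCAPED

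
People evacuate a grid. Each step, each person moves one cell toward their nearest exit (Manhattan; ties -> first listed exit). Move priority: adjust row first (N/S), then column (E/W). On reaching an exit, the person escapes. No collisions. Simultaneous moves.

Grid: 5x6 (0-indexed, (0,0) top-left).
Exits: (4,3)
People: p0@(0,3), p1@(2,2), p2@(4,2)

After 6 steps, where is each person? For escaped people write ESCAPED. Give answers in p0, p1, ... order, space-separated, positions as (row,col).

Step 1: p0:(0,3)->(1,3) | p1:(2,2)->(3,2) | p2:(4,2)->(4,3)->EXIT
Step 2: p0:(1,3)->(2,3) | p1:(3,2)->(4,2) | p2:escaped
Step 3: p0:(2,3)->(3,3) | p1:(4,2)->(4,3)->EXIT | p2:escaped
Step 4: p0:(3,3)->(4,3)->EXIT | p1:escaped | p2:escaped

ESCAPED ESCAPED ESCAPED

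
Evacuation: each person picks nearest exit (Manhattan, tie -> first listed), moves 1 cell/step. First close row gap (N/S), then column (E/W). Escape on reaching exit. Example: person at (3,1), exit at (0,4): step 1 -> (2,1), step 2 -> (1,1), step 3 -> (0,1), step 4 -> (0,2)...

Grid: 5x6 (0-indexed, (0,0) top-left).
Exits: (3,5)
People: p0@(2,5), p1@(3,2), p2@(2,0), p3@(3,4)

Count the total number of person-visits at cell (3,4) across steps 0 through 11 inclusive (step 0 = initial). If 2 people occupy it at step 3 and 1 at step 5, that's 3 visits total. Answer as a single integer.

Answer: 3

Derivation:
Step 0: p0@(2,5) p1@(3,2) p2@(2,0) p3@(3,4) -> at (3,4): 1 [p3], cum=1
Step 1: p0@ESC p1@(3,3) p2@(3,0) p3@ESC -> at (3,4): 0 [-], cum=1
Step 2: p0@ESC p1@(3,4) p2@(3,1) p3@ESC -> at (3,4): 1 [p1], cum=2
Step 3: p0@ESC p1@ESC p2@(3,2) p3@ESC -> at (3,4): 0 [-], cum=2
Step 4: p0@ESC p1@ESC p2@(3,3) p3@ESC -> at (3,4): 0 [-], cum=2
Step 5: p0@ESC p1@ESC p2@(3,4) p3@ESC -> at (3,4): 1 [p2], cum=3
Step 6: p0@ESC p1@ESC p2@ESC p3@ESC -> at (3,4): 0 [-], cum=3
Total visits = 3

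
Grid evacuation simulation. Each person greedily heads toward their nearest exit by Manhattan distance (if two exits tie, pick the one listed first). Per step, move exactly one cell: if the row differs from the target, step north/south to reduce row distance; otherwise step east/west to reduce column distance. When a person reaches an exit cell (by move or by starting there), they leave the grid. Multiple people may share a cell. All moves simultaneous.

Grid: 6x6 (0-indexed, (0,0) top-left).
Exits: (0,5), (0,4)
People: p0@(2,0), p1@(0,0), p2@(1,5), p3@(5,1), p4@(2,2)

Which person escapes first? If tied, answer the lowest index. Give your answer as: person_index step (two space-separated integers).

Step 1: p0:(2,0)->(1,0) | p1:(0,0)->(0,1) | p2:(1,5)->(0,5)->EXIT | p3:(5,1)->(4,1) | p4:(2,2)->(1,2)
Step 2: p0:(1,0)->(0,0) | p1:(0,1)->(0,2) | p2:escaped | p3:(4,1)->(3,1) | p4:(1,2)->(0,2)
Step 3: p0:(0,0)->(0,1) | p1:(0,2)->(0,3) | p2:escaped | p3:(3,1)->(2,1) | p4:(0,2)->(0,3)
Step 4: p0:(0,1)->(0,2) | p1:(0,3)->(0,4)->EXIT | p2:escaped | p3:(2,1)->(1,1) | p4:(0,3)->(0,4)->EXIT
Step 5: p0:(0,2)->(0,3) | p1:escaped | p2:escaped | p3:(1,1)->(0,1) | p4:escaped
Step 6: p0:(0,3)->(0,4)->EXIT | p1:escaped | p2:escaped | p3:(0,1)->(0,2) | p4:escaped
Step 7: p0:escaped | p1:escaped | p2:escaped | p3:(0,2)->(0,3) | p4:escaped
Step 8: p0:escaped | p1:escaped | p2:escaped | p3:(0,3)->(0,4)->EXIT | p4:escaped
Exit steps: [6, 4, 1, 8, 4]
First to escape: p2 at step 1

Answer: 2 1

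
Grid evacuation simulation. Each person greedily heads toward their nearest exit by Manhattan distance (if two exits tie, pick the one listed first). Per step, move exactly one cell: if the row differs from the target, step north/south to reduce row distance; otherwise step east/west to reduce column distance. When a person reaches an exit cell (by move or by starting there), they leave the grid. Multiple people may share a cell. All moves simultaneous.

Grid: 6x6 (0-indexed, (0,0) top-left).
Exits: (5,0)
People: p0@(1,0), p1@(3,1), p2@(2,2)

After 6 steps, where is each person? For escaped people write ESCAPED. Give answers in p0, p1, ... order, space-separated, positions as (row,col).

Step 1: p0:(1,0)->(2,0) | p1:(3,1)->(4,1) | p2:(2,2)->(3,2)
Step 2: p0:(2,0)->(3,0) | p1:(4,1)->(5,1) | p2:(3,2)->(4,2)
Step 3: p0:(3,0)->(4,0) | p1:(5,1)->(5,0)->EXIT | p2:(4,2)->(5,2)
Step 4: p0:(4,0)->(5,0)->EXIT | p1:escaped | p2:(5,2)->(5,1)
Step 5: p0:escaped | p1:escaped | p2:(5,1)->(5,0)->EXIT

ESCAPED ESCAPED ESCAPED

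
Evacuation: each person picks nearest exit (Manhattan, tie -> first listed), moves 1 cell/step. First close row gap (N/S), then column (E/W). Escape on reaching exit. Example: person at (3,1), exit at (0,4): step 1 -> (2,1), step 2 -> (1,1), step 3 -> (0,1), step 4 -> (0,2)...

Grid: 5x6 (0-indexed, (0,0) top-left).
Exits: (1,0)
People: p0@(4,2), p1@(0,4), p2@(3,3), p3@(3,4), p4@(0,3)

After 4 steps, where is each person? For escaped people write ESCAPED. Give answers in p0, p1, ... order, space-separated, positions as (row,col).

Step 1: p0:(4,2)->(3,2) | p1:(0,4)->(1,4) | p2:(3,3)->(2,3) | p3:(3,4)->(2,4) | p4:(0,3)->(1,3)
Step 2: p0:(3,2)->(2,2) | p1:(1,4)->(1,3) | p2:(2,3)->(1,3) | p3:(2,4)->(1,4) | p4:(1,3)->(1,2)
Step 3: p0:(2,2)->(1,2) | p1:(1,3)->(1,2) | p2:(1,3)->(1,2) | p3:(1,4)->(1,3) | p4:(1,2)->(1,1)
Step 4: p0:(1,2)->(1,1) | p1:(1,2)->(1,1) | p2:(1,2)->(1,1) | p3:(1,3)->(1,2) | p4:(1,1)->(1,0)->EXIT

(1,1) (1,1) (1,1) (1,2) ESCAPED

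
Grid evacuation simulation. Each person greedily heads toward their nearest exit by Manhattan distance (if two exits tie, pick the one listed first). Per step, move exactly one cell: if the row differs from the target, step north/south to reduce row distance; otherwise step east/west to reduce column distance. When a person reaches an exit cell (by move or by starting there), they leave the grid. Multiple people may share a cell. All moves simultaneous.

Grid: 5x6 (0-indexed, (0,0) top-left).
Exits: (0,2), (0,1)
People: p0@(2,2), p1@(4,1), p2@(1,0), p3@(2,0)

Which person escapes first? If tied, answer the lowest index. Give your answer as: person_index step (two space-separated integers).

Step 1: p0:(2,2)->(1,2) | p1:(4,1)->(3,1) | p2:(1,0)->(0,0) | p3:(2,0)->(1,0)
Step 2: p0:(1,2)->(0,2)->EXIT | p1:(3,1)->(2,1) | p2:(0,0)->(0,1)->EXIT | p3:(1,0)->(0,0)
Step 3: p0:escaped | p1:(2,1)->(1,1) | p2:escaped | p3:(0,0)->(0,1)->EXIT
Step 4: p0:escaped | p1:(1,1)->(0,1)->EXIT | p2:escaped | p3:escaped
Exit steps: [2, 4, 2, 3]
First to escape: p0 at step 2

Answer: 0 2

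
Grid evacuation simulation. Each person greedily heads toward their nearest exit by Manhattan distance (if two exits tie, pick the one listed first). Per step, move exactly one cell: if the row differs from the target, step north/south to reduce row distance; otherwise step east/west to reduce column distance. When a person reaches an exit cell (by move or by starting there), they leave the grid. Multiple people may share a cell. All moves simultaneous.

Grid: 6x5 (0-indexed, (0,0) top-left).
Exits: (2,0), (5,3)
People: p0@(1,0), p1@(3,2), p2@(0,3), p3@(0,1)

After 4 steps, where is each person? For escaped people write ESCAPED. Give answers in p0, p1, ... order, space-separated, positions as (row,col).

Step 1: p0:(1,0)->(2,0)->EXIT | p1:(3,2)->(2,2) | p2:(0,3)->(1,3) | p3:(0,1)->(1,1)
Step 2: p0:escaped | p1:(2,2)->(2,1) | p2:(1,3)->(2,3) | p3:(1,1)->(2,1)
Step 3: p0:escaped | p1:(2,1)->(2,0)->EXIT | p2:(2,3)->(2,2) | p3:(2,1)->(2,0)->EXIT
Step 4: p0:escaped | p1:escaped | p2:(2,2)->(2,1) | p3:escaped

ESCAPED ESCAPED (2,1) ESCAPED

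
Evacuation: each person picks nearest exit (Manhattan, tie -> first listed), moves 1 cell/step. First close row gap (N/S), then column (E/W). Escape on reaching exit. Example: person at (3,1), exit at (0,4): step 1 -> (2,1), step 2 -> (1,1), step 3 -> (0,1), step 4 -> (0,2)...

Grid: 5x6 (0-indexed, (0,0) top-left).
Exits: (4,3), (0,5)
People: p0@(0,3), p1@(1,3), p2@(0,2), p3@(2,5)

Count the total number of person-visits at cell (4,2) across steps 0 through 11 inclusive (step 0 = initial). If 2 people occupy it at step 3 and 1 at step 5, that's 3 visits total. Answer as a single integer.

Step 0: p0@(0,3) p1@(1,3) p2@(0,2) p3@(2,5) -> at (4,2): 0 [-], cum=0
Step 1: p0@(0,4) p1@(2,3) p2@(0,3) p3@(1,5) -> at (4,2): 0 [-], cum=0
Step 2: p0@ESC p1@(3,3) p2@(0,4) p3@ESC -> at (4,2): 0 [-], cum=0
Step 3: p0@ESC p1@ESC p2@ESC p3@ESC -> at (4,2): 0 [-], cum=0
Total visits = 0

Answer: 0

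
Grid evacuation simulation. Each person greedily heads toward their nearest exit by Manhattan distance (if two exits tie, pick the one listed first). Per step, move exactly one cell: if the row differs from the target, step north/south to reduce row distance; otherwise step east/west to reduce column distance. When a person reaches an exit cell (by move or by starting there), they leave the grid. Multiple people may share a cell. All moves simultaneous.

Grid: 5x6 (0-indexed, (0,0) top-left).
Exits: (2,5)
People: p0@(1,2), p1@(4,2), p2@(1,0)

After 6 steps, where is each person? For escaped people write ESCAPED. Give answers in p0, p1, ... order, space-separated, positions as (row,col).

Step 1: p0:(1,2)->(2,2) | p1:(4,2)->(3,2) | p2:(1,0)->(2,0)
Step 2: p0:(2,2)->(2,3) | p1:(3,2)->(2,2) | p2:(2,0)->(2,1)
Step 3: p0:(2,3)->(2,4) | p1:(2,2)->(2,3) | p2:(2,1)->(2,2)
Step 4: p0:(2,4)->(2,5)->EXIT | p1:(2,3)->(2,4) | p2:(2,2)->(2,3)
Step 5: p0:escaped | p1:(2,4)->(2,5)->EXIT | p2:(2,3)->(2,4)
Step 6: p0:escaped | p1:escaped | p2:(2,4)->(2,5)->EXIT

ESCAPED ESCAPED ESCAPED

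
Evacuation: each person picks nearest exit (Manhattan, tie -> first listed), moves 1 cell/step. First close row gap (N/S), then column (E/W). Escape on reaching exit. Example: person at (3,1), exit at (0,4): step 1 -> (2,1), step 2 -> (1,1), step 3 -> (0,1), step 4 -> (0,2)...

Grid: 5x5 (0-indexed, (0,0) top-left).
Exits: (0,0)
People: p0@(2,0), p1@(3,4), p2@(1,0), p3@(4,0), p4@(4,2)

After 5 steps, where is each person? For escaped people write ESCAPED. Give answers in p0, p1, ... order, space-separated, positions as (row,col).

Step 1: p0:(2,0)->(1,0) | p1:(3,4)->(2,4) | p2:(1,0)->(0,0)->EXIT | p3:(4,0)->(3,0) | p4:(4,2)->(3,2)
Step 2: p0:(1,0)->(0,0)->EXIT | p1:(2,4)->(1,4) | p2:escaped | p3:(3,0)->(2,0) | p4:(3,2)->(2,2)
Step 3: p0:escaped | p1:(1,4)->(0,4) | p2:escaped | p3:(2,0)->(1,0) | p4:(2,2)->(1,2)
Step 4: p0:escaped | p1:(0,4)->(0,3) | p2:escaped | p3:(1,0)->(0,0)->EXIT | p4:(1,2)->(0,2)
Step 5: p0:escaped | p1:(0,3)->(0,2) | p2:escaped | p3:escaped | p4:(0,2)->(0,1)

ESCAPED (0,2) ESCAPED ESCAPED (0,1)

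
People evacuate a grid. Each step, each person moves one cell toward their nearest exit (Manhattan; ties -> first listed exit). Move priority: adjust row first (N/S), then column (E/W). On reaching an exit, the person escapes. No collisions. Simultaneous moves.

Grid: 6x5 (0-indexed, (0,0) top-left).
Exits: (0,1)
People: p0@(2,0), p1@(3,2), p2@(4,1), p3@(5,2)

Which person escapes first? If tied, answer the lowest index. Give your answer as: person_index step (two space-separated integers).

Step 1: p0:(2,0)->(1,0) | p1:(3,2)->(2,2) | p2:(4,1)->(3,1) | p3:(5,2)->(4,2)
Step 2: p0:(1,0)->(0,0) | p1:(2,2)->(1,2) | p2:(3,1)->(2,1) | p3:(4,2)->(3,2)
Step 3: p0:(0,0)->(0,1)->EXIT | p1:(1,2)->(0,2) | p2:(2,1)->(1,1) | p3:(3,2)->(2,2)
Step 4: p0:escaped | p1:(0,2)->(0,1)->EXIT | p2:(1,1)->(0,1)->EXIT | p3:(2,2)->(1,2)
Step 5: p0:escaped | p1:escaped | p2:escaped | p3:(1,2)->(0,2)
Step 6: p0:escaped | p1:escaped | p2:escaped | p3:(0,2)->(0,1)->EXIT
Exit steps: [3, 4, 4, 6]
First to escape: p0 at step 3

Answer: 0 3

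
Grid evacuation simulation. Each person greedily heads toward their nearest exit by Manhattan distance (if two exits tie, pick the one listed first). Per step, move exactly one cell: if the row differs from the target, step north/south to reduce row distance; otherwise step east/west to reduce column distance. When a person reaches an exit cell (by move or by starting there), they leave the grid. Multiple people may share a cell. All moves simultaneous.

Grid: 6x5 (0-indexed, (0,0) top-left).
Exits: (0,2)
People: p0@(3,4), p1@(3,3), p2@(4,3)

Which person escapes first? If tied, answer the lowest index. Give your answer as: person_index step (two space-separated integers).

Step 1: p0:(3,4)->(2,4) | p1:(3,3)->(2,3) | p2:(4,3)->(3,3)
Step 2: p0:(2,4)->(1,4) | p1:(2,3)->(1,3) | p2:(3,3)->(2,3)
Step 3: p0:(1,4)->(0,4) | p1:(1,3)->(0,3) | p2:(2,3)->(1,3)
Step 4: p0:(0,4)->(0,3) | p1:(0,3)->(0,2)->EXIT | p2:(1,3)->(0,3)
Step 5: p0:(0,3)->(0,2)->EXIT | p1:escaped | p2:(0,3)->(0,2)->EXIT
Exit steps: [5, 4, 5]
First to escape: p1 at step 4

Answer: 1 4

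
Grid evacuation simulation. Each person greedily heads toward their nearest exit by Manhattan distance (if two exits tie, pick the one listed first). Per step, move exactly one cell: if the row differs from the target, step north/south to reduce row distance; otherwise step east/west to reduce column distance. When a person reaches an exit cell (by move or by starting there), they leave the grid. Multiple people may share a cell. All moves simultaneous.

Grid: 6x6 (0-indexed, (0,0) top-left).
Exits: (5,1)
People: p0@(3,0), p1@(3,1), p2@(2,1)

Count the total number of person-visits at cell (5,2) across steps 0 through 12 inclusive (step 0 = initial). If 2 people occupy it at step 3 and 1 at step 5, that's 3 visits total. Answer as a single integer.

Answer: 0

Derivation:
Step 0: p0@(3,0) p1@(3,1) p2@(2,1) -> at (5,2): 0 [-], cum=0
Step 1: p0@(4,0) p1@(4,1) p2@(3,1) -> at (5,2): 0 [-], cum=0
Step 2: p0@(5,0) p1@ESC p2@(4,1) -> at (5,2): 0 [-], cum=0
Step 3: p0@ESC p1@ESC p2@ESC -> at (5,2): 0 [-], cum=0
Total visits = 0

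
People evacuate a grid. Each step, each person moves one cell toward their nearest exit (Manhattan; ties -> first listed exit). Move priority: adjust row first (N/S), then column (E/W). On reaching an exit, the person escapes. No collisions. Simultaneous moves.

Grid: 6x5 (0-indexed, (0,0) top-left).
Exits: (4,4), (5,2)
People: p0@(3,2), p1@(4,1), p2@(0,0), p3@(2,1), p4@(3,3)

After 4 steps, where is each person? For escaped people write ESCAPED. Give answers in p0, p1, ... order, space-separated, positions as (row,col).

Step 1: p0:(3,2)->(4,2) | p1:(4,1)->(5,1) | p2:(0,0)->(1,0) | p3:(2,1)->(3,1) | p4:(3,3)->(4,3)
Step 2: p0:(4,2)->(5,2)->EXIT | p1:(5,1)->(5,2)->EXIT | p2:(1,0)->(2,0) | p3:(3,1)->(4,1) | p4:(4,3)->(4,4)->EXIT
Step 3: p0:escaped | p1:escaped | p2:(2,0)->(3,0) | p3:(4,1)->(5,1) | p4:escaped
Step 4: p0:escaped | p1:escaped | p2:(3,0)->(4,0) | p3:(5,1)->(5,2)->EXIT | p4:escaped

ESCAPED ESCAPED (4,0) ESCAPED ESCAPED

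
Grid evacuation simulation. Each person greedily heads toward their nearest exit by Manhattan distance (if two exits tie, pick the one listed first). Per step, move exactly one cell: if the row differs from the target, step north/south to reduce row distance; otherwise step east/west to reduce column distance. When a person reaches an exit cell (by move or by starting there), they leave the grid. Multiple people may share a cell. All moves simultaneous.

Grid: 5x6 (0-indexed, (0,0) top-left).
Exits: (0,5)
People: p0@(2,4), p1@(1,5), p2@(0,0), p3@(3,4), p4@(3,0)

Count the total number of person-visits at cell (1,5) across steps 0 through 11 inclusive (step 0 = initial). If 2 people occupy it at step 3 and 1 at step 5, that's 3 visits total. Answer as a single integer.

Step 0: p0@(2,4) p1@(1,5) p2@(0,0) p3@(3,4) p4@(3,0) -> at (1,5): 1 [p1], cum=1
Step 1: p0@(1,4) p1@ESC p2@(0,1) p3@(2,4) p4@(2,0) -> at (1,5): 0 [-], cum=1
Step 2: p0@(0,4) p1@ESC p2@(0,2) p3@(1,4) p4@(1,0) -> at (1,5): 0 [-], cum=1
Step 3: p0@ESC p1@ESC p2@(0,3) p3@(0,4) p4@(0,0) -> at (1,5): 0 [-], cum=1
Step 4: p0@ESC p1@ESC p2@(0,4) p3@ESC p4@(0,1) -> at (1,5): 0 [-], cum=1
Step 5: p0@ESC p1@ESC p2@ESC p3@ESC p4@(0,2) -> at (1,5): 0 [-], cum=1
Step 6: p0@ESC p1@ESC p2@ESC p3@ESC p4@(0,3) -> at (1,5): 0 [-], cum=1
Step 7: p0@ESC p1@ESC p2@ESC p3@ESC p4@(0,4) -> at (1,5): 0 [-], cum=1
Step 8: p0@ESC p1@ESC p2@ESC p3@ESC p4@ESC -> at (1,5): 0 [-], cum=1
Total visits = 1

Answer: 1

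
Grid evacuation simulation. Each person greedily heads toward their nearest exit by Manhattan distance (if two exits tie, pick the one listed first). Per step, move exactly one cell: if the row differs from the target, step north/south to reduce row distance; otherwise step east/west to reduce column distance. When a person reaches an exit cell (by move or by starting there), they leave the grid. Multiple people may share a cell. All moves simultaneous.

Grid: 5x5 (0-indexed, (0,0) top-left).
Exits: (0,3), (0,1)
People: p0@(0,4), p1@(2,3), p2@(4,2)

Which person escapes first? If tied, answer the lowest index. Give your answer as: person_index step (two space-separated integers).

Step 1: p0:(0,4)->(0,3)->EXIT | p1:(2,3)->(1,3) | p2:(4,2)->(3,2)
Step 2: p0:escaped | p1:(1,3)->(0,3)->EXIT | p2:(3,2)->(2,2)
Step 3: p0:escaped | p1:escaped | p2:(2,2)->(1,2)
Step 4: p0:escaped | p1:escaped | p2:(1,2)->(0,2)
Step 5: p0:escaped | p1:escaped | p2:(0,2)->(0,3)->EXIT
Exit steps: [1, 2, 5]
First to escape: p0 at step 1

Answer: 0 1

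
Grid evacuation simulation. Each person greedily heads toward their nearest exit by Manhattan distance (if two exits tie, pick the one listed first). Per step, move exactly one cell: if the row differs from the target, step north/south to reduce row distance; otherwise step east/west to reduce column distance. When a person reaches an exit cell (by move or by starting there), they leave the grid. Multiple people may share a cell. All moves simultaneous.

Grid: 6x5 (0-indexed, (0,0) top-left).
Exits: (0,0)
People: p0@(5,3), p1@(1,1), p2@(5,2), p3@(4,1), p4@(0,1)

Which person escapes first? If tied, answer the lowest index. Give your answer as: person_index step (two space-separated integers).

Answer: 4 1

Derivation:
Step 1: p0:(5,3)->(4,3) | p1:(1,1)->(0,1) | p2:(5,2)->(4,2) | p3:(4,1)->(3,1) | p4:(0,1)->(0,0)->EXIT
Step 2: p0:(4,3)->(3,3) | p1:(0,1)->(0,0)->EXIT | p2:(4,2)->(3,2) | p3:(3,1)->(2,1) | p4:escaped
Step 3: p0:(3,3)->(2,3) | p1:escaped | p2:(3,2)->(2,2) | p3:(2,1)->(1,1) | p4:escaped
Step 4: p0:(2,3)->(1,3) | p1:escaped | p2:(2,2)->(1,2) | p3:(1,1)->(0,1) | p4:escaped
Step 5: p0:(1,3)->(0,3) | p1:escaped | p2:(1,2)->(0,2) | p3:(0,1)->(0,0)->EXIT | p4:escaped
Step 6: p0:(0,3)->(0,2) | p1:escaped | p2:(0,2)->(0,1) | p3:escaped | p4:escaped
Step 7: p0:(0,2)->(0,1) | p1:escaped | p2:(0,1)->(0,0)->EXIT | p3:escaped | p4:escaped
Step 8: p0:(0,1)->(0,0)->EXIT | p1:escaped | p2:escaped | p3:escaped | p4:escaped
Exit steps: [8, 2, 7, 5, 1]
First to escape: p4 at step 1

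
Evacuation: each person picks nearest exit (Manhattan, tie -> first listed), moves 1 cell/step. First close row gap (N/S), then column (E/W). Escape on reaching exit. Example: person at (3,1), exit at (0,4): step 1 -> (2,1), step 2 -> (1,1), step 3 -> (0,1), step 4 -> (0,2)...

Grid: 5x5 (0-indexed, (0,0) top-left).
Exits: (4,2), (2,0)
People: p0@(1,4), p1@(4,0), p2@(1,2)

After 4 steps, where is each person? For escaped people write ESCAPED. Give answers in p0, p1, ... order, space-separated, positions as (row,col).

Step 1: p0:(1,4)->(2,4) | p1:(4,0)->(4,1) | p2:(1,2)->(2,2)
Step 2: p0:(2,4)->(3,4) | p1:(4,1)->(4,2)->EXIT | p2:(2,2)->(3,2)
Step 3: p0:(3,4)->(4,4) | p1:escaped | p2:(3,2)->(4,2)->EXIT
Step 4: p0:(4,4)->(4,3) | p1:escaped | p2:escaped

(4,3) ESCAPED ESCAPED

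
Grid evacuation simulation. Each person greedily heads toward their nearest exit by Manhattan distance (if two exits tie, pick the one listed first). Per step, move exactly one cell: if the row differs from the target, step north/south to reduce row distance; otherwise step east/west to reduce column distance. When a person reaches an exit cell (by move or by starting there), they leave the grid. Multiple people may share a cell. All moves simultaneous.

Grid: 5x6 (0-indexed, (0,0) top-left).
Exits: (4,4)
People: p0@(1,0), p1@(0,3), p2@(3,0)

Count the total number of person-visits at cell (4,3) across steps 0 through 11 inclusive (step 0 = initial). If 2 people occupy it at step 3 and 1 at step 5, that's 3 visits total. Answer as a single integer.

Step 0: p0@(1,0) p1@(0,3) p2@(3,0) -> at (4,3): 0 [-], cum=0
Step 1: p0@(2,0) p1@(1,3) p2@(4,0) -> at (4,3): 0 [-], cum=0
Step 2: p0@(3,0) p1@(2,3) p2@(4,1) -> at (4,3): 0 [-], cum=0
Step 3: p0@(4,0) p1@(3,3) p2@(4,2) -> at (4,3): 0 [-], cum=0
Step 4: p0@(4,1) p1@(4,3) p2@(4,3) -> at (4,3): 2 [p1,p2], cum=2
Step 5: p0@(4,2) p1@ESC p2@ESC -> at (4,3): 0 [-], cum=2
Step 6: p0@(4,3) p1@ESC p2@ESC -> at (4,3): 1 [p0], cum=3
Step 7: p0@ESC p1@ESC p2@ESC -> at (4,3): 0 [-], cum=3
Total visits = 3

Answer: 3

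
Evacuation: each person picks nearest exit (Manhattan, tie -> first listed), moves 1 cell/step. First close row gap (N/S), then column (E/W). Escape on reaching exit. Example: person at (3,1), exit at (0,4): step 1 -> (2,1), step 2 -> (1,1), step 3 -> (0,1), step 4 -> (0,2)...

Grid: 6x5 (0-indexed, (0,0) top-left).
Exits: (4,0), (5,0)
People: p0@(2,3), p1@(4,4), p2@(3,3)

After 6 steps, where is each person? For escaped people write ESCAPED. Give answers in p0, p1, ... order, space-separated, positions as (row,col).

Step 1: p0:(2,3)->(3,3) | p1:(4,4)->(4,3) | p2:(3,3)->(4,3)
Step 2: p0:(3,3)->(4,3) | p1:(4,3)->(4,2) | p2:(4,3)->(4,2)
Step 3: p0:(4,3)->(4,2) | p1:(4,2)->(4,1) | p2:(4,2)->(4,1)
Step 4: p0:(4,2)->(4,1) | p1:(4,1)->(4,0)->EXIT | p2:(4,1)->(4,0)->EXIT
Step 5: p0:(4,1)->(4,0)->EXIT | p1:escaped | p2:escaped

ESCAPED ESCAPED ESCAPED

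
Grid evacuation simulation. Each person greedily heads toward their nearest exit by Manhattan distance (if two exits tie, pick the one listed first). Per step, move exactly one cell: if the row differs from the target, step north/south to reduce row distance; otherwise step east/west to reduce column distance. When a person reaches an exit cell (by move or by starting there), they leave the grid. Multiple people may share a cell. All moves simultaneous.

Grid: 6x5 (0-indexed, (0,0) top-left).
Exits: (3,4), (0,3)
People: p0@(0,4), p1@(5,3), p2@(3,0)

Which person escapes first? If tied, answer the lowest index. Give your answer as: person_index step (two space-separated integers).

Step 1: p0:(0,4)->(0,3)->EXIT | p1:(5,3)->(4,3) | p2:(3,0)->(3,1)
Step 2: p0:escaped | p1:(4,3)->(3,3) | p2:(3,1)->(3,2)
Step 3: p0:escaped | p1:(3,3)->(3,4)->EXIT | p2:(3,2)->(3,3)
Step 4: p0:escaped | p1:escaped | p2:(3,3)->(3,4)->EXIT
Exit steps: [1, 3, 4]
First to escape: p0 at step 1

Answer: 0 1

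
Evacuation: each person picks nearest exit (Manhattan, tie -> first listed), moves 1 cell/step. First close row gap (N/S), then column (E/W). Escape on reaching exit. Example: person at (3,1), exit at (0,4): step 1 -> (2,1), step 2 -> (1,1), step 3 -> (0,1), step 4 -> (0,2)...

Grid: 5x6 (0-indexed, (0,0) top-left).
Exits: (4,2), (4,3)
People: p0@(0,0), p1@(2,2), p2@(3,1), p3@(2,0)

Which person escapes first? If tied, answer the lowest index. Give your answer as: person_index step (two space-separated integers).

Answer: 1 2

Derivation:
Step 1: p0:(0,0)->(1,0) | p1:(2,2)->(3,2) | p2:(3,1)->(4,1) | p3:(2,0)->(3,0)
Step 2: p0:(1,0)->(2,0) | p1:(3,2)->(4,2)->EXIT | p2:(4,1)->(4,2)->EXIT | p3:(3,0)->(4,0)
Step 3: p0:(2,0)->(3,0) | p1:escaped | p2:escaped | p3:(4,0)->(4,1)
Step 4: p0:(3,0)->(4,0) | p1:escaped | p2:escaped | p3:(4,1)->(4,2)->EXIT
Step 5: p0:(4,0)->(4,1) | p1:escaped | p2:escaped | p3:escaped
Step 6: p0:(4,1)->(4,2)->EXIT | p1:escaped | p2:escaped | p3:escaped
Exit steps: [6, 2, 2, 4]
First to escape: p1 at step 2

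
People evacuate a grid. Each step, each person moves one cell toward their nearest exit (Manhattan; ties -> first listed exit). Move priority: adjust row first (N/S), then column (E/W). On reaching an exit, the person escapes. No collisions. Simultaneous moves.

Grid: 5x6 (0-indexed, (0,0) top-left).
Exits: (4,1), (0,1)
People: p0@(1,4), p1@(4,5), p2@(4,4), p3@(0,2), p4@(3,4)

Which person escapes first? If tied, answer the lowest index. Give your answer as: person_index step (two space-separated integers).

Answer: 3 1

Derivation:
Step 1: p0:(1,4)->(0,4) | p1:(4,5)->(4,4) | p2:(4,4)->(4,3) | p3:(0,2)->(0,1)->EXIT | p4:(3,4)->(4,4)
Step 2: p0:(0,4)->(0,3) | p1:(4,4)->(4,3) | p2:(4,3)->(4,2) | p3:escaped | p4:(4,4)->(4,3)
Step 3: p0:(0,3)->(0,2) | p1:(4,3)->(4,2) | p2:(4,2)->(4,1)->EXIT | p3:escaped | p4:(4,3)->(4,2)
Step 4: p0:(0,2)->(0,1)->EXIT | p1:(4,2)->(4,1)->EXIT | p2:escaped | p3:escaped | p4:(4,2)->(4,1)->EXIT
Exit steps: [4, 4, 3, 1, 4]
First to escape: p3 at step 1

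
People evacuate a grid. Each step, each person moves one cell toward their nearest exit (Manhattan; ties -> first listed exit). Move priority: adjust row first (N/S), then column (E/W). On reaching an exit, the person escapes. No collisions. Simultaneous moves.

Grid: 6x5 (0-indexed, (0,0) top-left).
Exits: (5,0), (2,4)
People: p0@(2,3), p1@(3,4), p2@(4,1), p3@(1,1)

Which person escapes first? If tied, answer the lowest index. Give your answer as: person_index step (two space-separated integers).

Step 1: p0:(2,3)->(2,4)->EXIT | p1:(3,4)->(2,4)->EXIT | p2:(4,1)->(5,1) | p3:(1,1)->(2,1)
Step 2: p0:escaped | p1:escaped | p2:(5,1)->(5,0)->EXIT | p3:(2,1)->(2,2)
Step 3: p0:escaped | p1:escaped | p2:escaped | p3:(2,2)->(2,3)
Step 4: p0:escaped | p1:escaped | p2:escaped | p3:(2,3)->(2,4)->EXIT
Exit steps: [1, 1, 2, 4]
First to escape: p0 at step 1

Answer: 0 1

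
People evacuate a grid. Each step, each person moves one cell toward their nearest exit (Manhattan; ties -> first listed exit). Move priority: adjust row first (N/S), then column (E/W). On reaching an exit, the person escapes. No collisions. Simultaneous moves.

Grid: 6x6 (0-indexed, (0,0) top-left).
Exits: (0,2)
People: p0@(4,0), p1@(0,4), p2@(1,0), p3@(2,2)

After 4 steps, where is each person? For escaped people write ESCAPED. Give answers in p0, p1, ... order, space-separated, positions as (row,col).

Step 1: p0:(4,0)->(3,0) | p1:(0,4)->(0,3) | p2:(1,0)->(0,0) | p3:(2,2)->(1,2)
Step 2: p0:(3,0)->(2,0) | p1:(0,3)->(0,2)->EXIT | p2:(0,0)->(0,1) | p3:(1,2)->(0,2)->EXIT
Step 3: p0:(2,0)->(1,0) | p1:escaped | p2:(0,1)->(0,2)->EXIT | p3:escaped
Step 4: p0:(1,0)->(0,0) | p1:escaped | p2:escaped | p3:escaped

(0,0) ESCAPED ESCAPED ESCAPED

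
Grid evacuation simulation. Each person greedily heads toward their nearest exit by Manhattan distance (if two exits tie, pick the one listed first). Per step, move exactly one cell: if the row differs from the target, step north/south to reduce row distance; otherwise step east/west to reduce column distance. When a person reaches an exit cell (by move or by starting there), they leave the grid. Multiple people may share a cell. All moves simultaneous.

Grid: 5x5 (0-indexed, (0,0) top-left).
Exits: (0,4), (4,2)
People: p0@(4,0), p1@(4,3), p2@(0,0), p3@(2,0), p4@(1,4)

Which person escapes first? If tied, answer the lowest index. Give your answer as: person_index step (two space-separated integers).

Step 1: p0:(4,0)->(4,1) | p1:(4,3)->(4,2)->EXIT | p2:(0,0)->(0,1) | p3:(2,0)->(3,0) | p4:(1,4)->(0,4)->EXIT
Step 2: p0:(4,1)->(4,2)->EXIT | p1:escaped | p2:(0,1)->(0,2) | p3:(3,0)->(4,0) | p4:escaped
Step 3: p0:escaped | p1:escaped | p2:(0,2)->(0,3) | p3:(4,0)->(4,1) | p4:escaped
Step 4: p0:escaped | p1:escaped | p2:(0,3)->(0,4)->EXIT | p3:(4,1)->(4,2)->EXIT | p4:escaped
Exit steps: [2, 1, 4, 4, 1]
First to escape: p1 at step 1

Answer: 1 1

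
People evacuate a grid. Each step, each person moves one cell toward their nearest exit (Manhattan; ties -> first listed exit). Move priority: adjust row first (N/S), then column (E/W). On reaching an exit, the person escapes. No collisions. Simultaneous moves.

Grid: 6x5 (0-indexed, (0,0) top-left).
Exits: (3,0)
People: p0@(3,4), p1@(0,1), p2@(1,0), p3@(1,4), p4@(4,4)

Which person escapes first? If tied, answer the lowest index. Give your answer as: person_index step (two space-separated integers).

Step 1: p0:(3,4)->(3,3) | p1:(0,1)->(1,1) | p2:(1,0)->(2,0) | p3:(1,4)->(2,4) | p4:(4,4)->(3,4)
Step 2: p0:(3,3)->(3,2) | p1:(1,1)->(2,1) | p2:(2,0)->(3,0)->EXIT | p3:(2,4)->(3,4) | p4:(3,4)->(3,3)
Step 3: p0:(3,2)->(3,1) | p1:(2,1)->(3,1) | p2:escaped | p3:(3,4)->(3,3) | p4:(3,3)->(3,2)
Step 4: p0:(3,1)->(3,0)->EXIT | p1:(3,1)->(3,0)->EXIT | p2:escaped | p3:(3,3)->(3,2) | p4:(3,2)->(3,1)
Step 5: p0:escaped | p1:escaped | p2:escaped | p3:(3,2)->(3,1) | p4:(3,1)->(3,0)->EXIT
Step 6: p0:escaped | p1:escaped | p2:escaped | p3:(3,1)->(3,0)->EXIT | p4:escaped
Exit steps: [4, 4, 2, 6, 5]
First to escape: p2 at step 2

Answer: 2 2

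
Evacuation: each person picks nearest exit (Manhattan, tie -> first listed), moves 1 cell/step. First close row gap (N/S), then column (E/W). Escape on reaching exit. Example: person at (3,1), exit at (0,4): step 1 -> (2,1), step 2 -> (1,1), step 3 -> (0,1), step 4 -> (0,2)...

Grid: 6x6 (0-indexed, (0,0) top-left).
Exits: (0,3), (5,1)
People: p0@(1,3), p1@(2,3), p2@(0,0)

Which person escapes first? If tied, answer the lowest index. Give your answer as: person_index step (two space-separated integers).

Answer: 0 1

Derivation:
Step 1: p0:(1,3)->(0,3)->EXIT | p1:(2,3)->(1,3) | p2:(0,0)->(0,1)
Step 2: p0:escaped | p1:(1,3)->(0,3)->EXIT | p2:(0,1)->(0,2)
Step 3: p0:escaped | p1:escaped | p2:(0,2)->(0,3)->EXIT
Exit steps: [1, 2, 3]
First to escape: p0 at step 1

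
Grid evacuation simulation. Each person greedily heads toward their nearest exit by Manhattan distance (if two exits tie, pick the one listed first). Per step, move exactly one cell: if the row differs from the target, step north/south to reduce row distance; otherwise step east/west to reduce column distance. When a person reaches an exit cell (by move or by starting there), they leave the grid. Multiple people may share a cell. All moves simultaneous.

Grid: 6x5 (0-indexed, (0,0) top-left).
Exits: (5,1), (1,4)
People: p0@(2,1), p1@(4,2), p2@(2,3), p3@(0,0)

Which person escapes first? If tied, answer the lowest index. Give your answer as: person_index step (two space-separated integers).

Answer: 1 2

Derivation:
Step 1: p0:(2,1)->(3,1) | p1:(4,2)->(5,2) | p2:(2,3)->(1,3) | p3:(0,0)->(1,0)
Step 2: p0:(3,1)->(4,1) | p1:(5,2)->(5,1)->EXIT | p2:(1,3)->(1,4)->EXIT | p3:(1,0)->(1,1)
Step 3: p0:(4,1)->(5,1)->EXIT | p1:escaped | p2:escaped | p3:(1,1)->(1,2)
Step 4: p0:escaped | p1:escaped | p2:escaped | p3:(1,2)->(1,3)
Step 5: p0:escaped | p1:escaped | p2:escaped | p3:(1,3)->(1,4)->EXIT
Exit steps: [3, 2, 2, 5]
First to escape: p1 at step 2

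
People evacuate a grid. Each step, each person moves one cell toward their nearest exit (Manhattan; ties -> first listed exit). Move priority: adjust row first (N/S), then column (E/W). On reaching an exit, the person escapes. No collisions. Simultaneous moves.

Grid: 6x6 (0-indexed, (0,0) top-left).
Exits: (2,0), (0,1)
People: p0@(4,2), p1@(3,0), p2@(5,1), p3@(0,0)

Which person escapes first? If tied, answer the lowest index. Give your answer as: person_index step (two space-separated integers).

Answer: 1 1

Derivation:
Step 1: p0:(4,2)->(3,2) | p1:(3,0)->(2,0)->EXIT | p2:(5,1)->(4,1) | p3:(0,0)->(0,1)->EXIT
Step 2: p0:(3,2)->(2,2) | p1:escaped | p2:(4,1)->(3,1) | p3:escaped
Step 3: p0:(2,2)->(2,1) | p1:escaped | p2:(3,1)->(2,1) | p3:escaped
Step 4: p0:(2,1)->(2,0)->EXIT | p1:escaped | p2:(2,1)->(2,0)->EXIT | p3:escaped
Exit steps: [4, 1, 4, 1]
First to escape: p1 at step 1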